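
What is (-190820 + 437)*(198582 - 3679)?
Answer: -37106217849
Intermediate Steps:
(-190820 + 437)*(198582 - 3679) = -190383*194903 = -37106217849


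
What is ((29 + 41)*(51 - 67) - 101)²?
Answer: 1490841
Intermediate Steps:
((29 + 41)*(51 - 67) - 101)² = (70*(-16) - 101)² = (-1120 - 101)² = (-1221)² = 1490841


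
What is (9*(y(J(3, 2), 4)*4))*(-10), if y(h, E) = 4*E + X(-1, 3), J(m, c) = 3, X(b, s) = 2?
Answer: -6480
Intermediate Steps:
y(h, E) = 2 + 4*E (y(h, E) = 4*E + 2 = 2 + 4*E)
(9*(y(J(3, 2), 4)*4))*(-10) = (9*((2 + 4*4)*4))*(-10) = (9*((2 + 16)*4))*(-10) = (9*(18*4))*(-10) = (9*72)*(-10) = 648*(-10) = -6480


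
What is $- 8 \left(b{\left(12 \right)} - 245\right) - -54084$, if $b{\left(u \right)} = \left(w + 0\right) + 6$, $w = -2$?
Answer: $56012$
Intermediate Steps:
$b{\left(u \right)} = 4$ ($b{\left(u \right)} = \left(-2 + 0\right) + 6 = -2 + 6 = 4$)
$- 8 \left(b{\left(12 \right)} - 245\right) - -54084 = - 8 \left(4 - 245\right) - -54084 = \left(-8\right) \left(-241\right) + 54084 = 1928 + 54084 = 56012$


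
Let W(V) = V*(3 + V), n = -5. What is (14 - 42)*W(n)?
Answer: -280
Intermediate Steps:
(14 - 42)*W(n) = (14 - 42)*(-5*(3 - 5)) = -(-140)*(-2) = -28*10 = -280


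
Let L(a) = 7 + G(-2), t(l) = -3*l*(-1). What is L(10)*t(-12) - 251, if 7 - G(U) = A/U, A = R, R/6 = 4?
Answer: -1187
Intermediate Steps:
R = 24 (R = 6*4 = 24)
A = 24
G(U) = 7 - 24/U
t(l) = 3*l
L(a) = 26 (L(a) = 7 + (7 - 24/(-2)) = 7 + (7 - 24*(-1/2)) = 7 + (7 + 12) = 7 + 19 = 26)
L(10)*t(-12) - 251 = 26*(3*(-12)) - 251 = 26*(-36) - 251 = -936 - 251 = -1187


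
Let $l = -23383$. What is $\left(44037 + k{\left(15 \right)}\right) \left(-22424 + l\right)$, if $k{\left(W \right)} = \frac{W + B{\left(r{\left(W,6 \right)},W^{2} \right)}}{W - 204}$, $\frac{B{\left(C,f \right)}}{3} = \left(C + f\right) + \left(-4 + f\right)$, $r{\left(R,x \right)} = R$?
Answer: $- \frac{42354144685}{21} \approx -2.0169 \cdot 10^{9}$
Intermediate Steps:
$B{\left(C,f \right)} = -12 + 3 C + 6 f$ ($B{\left(C,f \right)} = 3 \left(\left(C + f\right) + \left(-4 + f\right)\right) = 3 \left(-4 + C + 2 f\right) = -12 + 3 C + 6 f$)
$k{\left(W \right)} = \frac{-12 + 4 W + 6 W^{2}}{-204 + W}$ ($k{\left(W \right)} = \frac{W + \left(-12 + 3 W + 6 W^{2}\right)}{W - 204} = \frac{-12 + 4 W + 6 W^{2}}{-204 + W}$)
$\left(44037 + k{\left(15 \right)}\right) \left(-22424 + l\right) = \left(44037 + \frac{2 \left(-6 + 2 \cdot 15 + 3 \cdot 15^{2}\right)}{-204 + 15}\right) \left(-22424 - 23383\right) = \left(44037 + \frac{2 \left(-6 + 30 + 3 \cdot 225\right)}{-189}\right) \left(-45807\right) = \left(44037 + 2 \left(- \frac{1}{189}\right) \left(-6 + 30 + 675\right)\right) \left(-45807\right) = \left(44037 + 2 \left(- \frac{1}{189}\right) 699\right) \left(-45807\right) = \left(44037 - \frac{466}{63}\right) \left(-45807\right) = \frac{2773865}{63} \left(-45807\right) = - \frac{42354144685}{21}$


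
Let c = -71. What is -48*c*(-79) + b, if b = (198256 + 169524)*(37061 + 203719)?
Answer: 88553799168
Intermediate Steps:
b = 88554068400 (b = 367780*240780 = 88554068400)
-48*c*(-79) + b = -48*(-71)*(-79) + 88554068400 = 3408*(-79) + 88554068400 = -269232 + 88554068400 = 88553799168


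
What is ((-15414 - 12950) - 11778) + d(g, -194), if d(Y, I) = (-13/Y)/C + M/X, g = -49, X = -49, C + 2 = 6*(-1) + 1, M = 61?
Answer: -13769146/343 ≈ -40143.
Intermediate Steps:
C = -7 (C = -2 + (6*(-1) + 1) = -2 + (-6 + 1) = -2 - 5 = -7)
d(Y, I) = -61/49 + 13/(7*Y) (d(Y, I) = -13/Y/(-7) + 61/(-49) = -13/Y*(-1/7) + 61*(-1/49) = 13/(7*Y) - 61/49 = -61/49 + 13/(7*Y))
((-15414 - 12950) - 11778) + d(g, -194) = ((-15414 - 12950) - 11778) + (1/49)*(91 - 61*(-49))/(-49) = (-28364 - 11778) + (1/49)*(-1/49)*(91 + 2989) = -40142 + (1/49)*(-1/49)*3080 = -40142 - 440/343 = -13769146/343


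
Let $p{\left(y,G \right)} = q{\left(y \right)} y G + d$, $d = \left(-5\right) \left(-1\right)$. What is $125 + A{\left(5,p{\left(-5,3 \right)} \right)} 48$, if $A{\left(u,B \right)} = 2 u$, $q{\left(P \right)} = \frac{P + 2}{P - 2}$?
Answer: $605$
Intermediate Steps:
$q{\left(P \right)} = \frac{2 + P}{-2 + P}$
$d = 5$
$p{\left(y,G \right)} = 5 + \frac{G y \left(2 + y\right)}{-2 + y}$ ($p{\left(y,G \right)} = \frac{2 + y}{-2 + y} y G + 5 = \frac{y \left(2 + y\right)}{-2 + y} G + 5 = \frac{G y \left(2 + y\right)}{-2 + y} + 5 = 5 + \frac{G y \left(2 + y\right)}{-2 + y}$)
$125 + A{\left(5,p{\left(-5,3 \right)} \right)} 48 = 125 + 2 \cdot 5 \cdot 48 = 125 + 10 \cdot 48 = 125 + 480 = 605$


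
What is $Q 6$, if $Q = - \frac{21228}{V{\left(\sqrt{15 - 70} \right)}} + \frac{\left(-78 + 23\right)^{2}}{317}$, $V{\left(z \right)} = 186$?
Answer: $- \frac{6166626}{9827} \approx -627.52$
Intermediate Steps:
$Q = - \frac{1027771}{9827}$ ($Q = - \frac{21228}{186} + \frac{\left(-78 + 23\right)^{2}}{317} = \left(-21228\right) \frac{1}{186} + \left(-55\right)^{2} \cdot \frac{1}{317} = - \frac{3538}{31} + 3025 \cdot \frac{1}{317} = - \frac{3538}{31} + \frac{3025}{317} = - \frac{1027771}{9827} \approx -104.59$)
$Q 6 = \left(- \frac{1027771}{9827}\right) 6 = - \frac{6166626}{9827}$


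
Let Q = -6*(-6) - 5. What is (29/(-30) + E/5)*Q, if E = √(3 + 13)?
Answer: -31/6 ≈ -5.1667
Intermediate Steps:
E = 4 (E = √16 = 4)
Q = 31 (Q = 36 - 5 = 31)
(29/(-30) + E/5)*Q = (29/(-30) + 4/5)*31 = (29*(-1/30) + 4*(⅕))*31 = (-29/30 + ⅘)*31 = -⅙*31 = -31/6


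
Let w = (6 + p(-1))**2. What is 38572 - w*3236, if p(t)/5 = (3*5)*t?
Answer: -15368024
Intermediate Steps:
p(t) = 75*t (p(t) = 5*((3*5)*t) = 5*(15*t) = 75*t)
w = 4761 (w = (6 + 75*(-1))**2 = (6 - 75)**2 = (-69)**2 = 4761)
38572 - w*3236 = 38572 - 4761*3236 = 38572 - 1*15406596 = 38572 - 15406596 = -15368024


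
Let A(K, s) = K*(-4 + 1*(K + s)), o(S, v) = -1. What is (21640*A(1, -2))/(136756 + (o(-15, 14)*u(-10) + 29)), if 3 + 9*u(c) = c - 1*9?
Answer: -973800/1231087 ≈ -0.79101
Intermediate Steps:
u(c) = -4/3 + c/9 (u(c) = -⅓ + (c - 1*9)/9 = -⅓ + (c - 9)/9 = -⅓ + (-9 + c)/9 = -⅓ + (-1 + c/9) = -4/3 + c/9)
A(K, s) = K*(-4 + K + s) (A(K, s) = K*(-4 + (K + s)) = K*(-4 + K + s))
(21640*A(1, -2))/(136756 + (o(-15, 14)*u(-10) + 29)) = (21640*(1*(-4 + 1 - 2)))/(136756 + (-(-4/3 + (⅑)*(-10)) + 29)) = (21640*(1*(-5)))/(136756 + (-(-4/3 - 10/9) + 29)) = (21640*(-5))/(136756 + (-1*(-22/9) + 29)) = -108200/(136756 + (22/9 + 29)) = -108200/(136756 + 283/9) = -108200/1231087/9 = -108200*9/1231087 = -973800/1231087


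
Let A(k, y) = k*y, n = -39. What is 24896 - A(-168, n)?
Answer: 18344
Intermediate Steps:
24896 - A(-168, n) = 24896 - (-168)*(-39) = 24896 - 1*6552 = 24896 - 6552 = 18344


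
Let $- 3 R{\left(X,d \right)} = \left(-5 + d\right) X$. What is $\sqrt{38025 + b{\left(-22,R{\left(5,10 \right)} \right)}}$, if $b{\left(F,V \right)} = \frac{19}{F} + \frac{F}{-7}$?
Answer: $\frac{3 \sqrt{100206106}}{154} \approx 195.01$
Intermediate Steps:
$R{\left(X,d \right)} = - \frac{X \left(-5 + d\right)}{3}$ ($R{\left(X,d \right)} = - \frac{\left(-5 + d\right) X}{3} = - \frac{X \left(-5 + d\right)}{3}$)
$b{\left(F,V \right)} = \frac{19}{F} - \frac{F}{7}$ ($b{\left(F,V \right)} = \frac{19}{F} + F \left(- \frac{1}{7}\right) = \frac{19}{F} - \frac{F}{7}$)
$\sqrt{38025 + b{\left(-22,R{\left(5,10 \right)} \right)}} = \sqrt{38025 + \left(\frac{19}{-22} - - \frac{22}{7}\right)} = \sqrt{38025 + \left(19 \left(- \frac{1}{22}\right) + \frac{22}{7}\right)} = \sqrt{38025 + \left(- \frac{19}{22} + \frac{22}{7}\right)} = \sqrt{38025 + \frac{351}{154}} = \sqrt{\frac{5856201}{154}} = \frac{3 \sqrt{100206106}}{154}$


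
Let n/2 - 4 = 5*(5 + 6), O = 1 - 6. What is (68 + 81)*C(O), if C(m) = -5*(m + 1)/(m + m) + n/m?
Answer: -19072/5 ≈ -3814.4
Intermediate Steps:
O = -5
n = 118 (n = 8 + 2*(5*(5 + 6)) = 8 + 2*(5*11) = 8 + 2*55 = 8 + 110 = 118)
C(m) = 118/m - 5*(1 + m)/(2*m) (C(m) = -5*(m + 1)/(m + m) + 118/m = -5*(1 + m)/(2*m) + 118/m = 118/m - 5*(1 + m)/(2*m))
(68 + 81)*C(O) = (68 + 81)*((1/2)*(231 - 5*(-5))/(-5)) = 149*((1/2)*(-1/5)*(231 + 25)) = 149*((1/2)*(-1/5)*256) = 149*(-128/5) = -19072/5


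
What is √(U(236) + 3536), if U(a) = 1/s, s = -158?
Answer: √88272546/158 ≈ 59.464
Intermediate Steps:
U(a) = -1/158 (U(a) = 1/(-158) = -1/158)
√(U(236) + 3536) = √(-1/158 + 3536) = √(558687/158) = √88272546/158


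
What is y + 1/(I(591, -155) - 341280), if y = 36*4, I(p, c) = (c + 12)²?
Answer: 46199663/320831 ≈ 144.00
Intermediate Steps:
I(p, c) = (12 + c)²
y = 144
y + 1/(I(591, -155) - 341280) = 144 + 1/((12 - 155)² - 341280) = 144 + 1/((-143)² - 341280) = 144 + 1/(20449 - 341280) = 144 + 1/(-320831) = 144 - 1/320831 = 46199663/320831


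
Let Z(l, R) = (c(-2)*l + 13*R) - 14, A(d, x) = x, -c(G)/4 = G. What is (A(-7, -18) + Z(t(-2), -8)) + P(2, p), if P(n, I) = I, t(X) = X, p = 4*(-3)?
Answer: -164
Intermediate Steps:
p = -12
c(G) = -4*G
Z(l, R) = -14 + 8*l + 13*R (Z(l, R) = ((-4*(-2))*l + 13*R) - 14 = (8*l + 13*R) - 14 = -14 + 8*l + 13*R)
(A(-7, -18) + Z(t(-2), -8)) + P(2, p) = (-18 + (-14 + 8*(-2) + 13*(-8))) - 12 = (-18 + (-14 - 16 - 104)) - 12 = (-18 - 134) - 12 = -152 - 12 = -164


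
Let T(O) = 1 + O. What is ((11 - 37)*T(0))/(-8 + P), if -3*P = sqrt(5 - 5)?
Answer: 13/4 ≈ 3.2500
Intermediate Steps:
P = 0 (P = -sqrt(5 - 5)/3 = -sqrt(0)/3 = -1/3*0 = 0)
((11 - 37)*T(0))/(-8 + P) = ((11 - 37)*(1 + 0))/(-8 + 0) = -26*1/(-8) = -26*(-1/8) = 13/4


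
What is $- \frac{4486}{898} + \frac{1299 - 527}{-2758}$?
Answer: $- \frac{3266411}{619171} \approx -5.2755$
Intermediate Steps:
$- \frac{4486}{898} + \frac{1299 - 527}{-2758} = \left(-4486\right) \frac{1}{898} + \left(1299 - 527\right) \left(- \frac{1}{2758}\right) = - \frac{2243}{449} + 772 \left(- \frac{1}{2758}\right) = - \frac{2243}{449} - \frac{386}{1379} = - \frac{3266411}{619171}$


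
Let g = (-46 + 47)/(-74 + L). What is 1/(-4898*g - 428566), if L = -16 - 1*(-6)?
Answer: -42/17997323 ≈ -2.3337e-6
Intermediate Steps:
L = -10 (L = -16 + 6 = -10)
g = -1/84 (g = (-46 + 47)/(-74 - 10) = 1/(-84) = 1*(-1/84) = -1/84 ≈ -0.011905)
1/(-4898*g - 428566) = 1/(-4898*(-1/84) - 428566) = 1/(2449/42 - 428566) = 1/(-17997323/42) = -42/17997323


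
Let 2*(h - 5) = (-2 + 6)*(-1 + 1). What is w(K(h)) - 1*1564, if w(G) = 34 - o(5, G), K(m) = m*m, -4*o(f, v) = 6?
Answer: -3057/2 ≈ -1528.5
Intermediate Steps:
o(f, v) = -3/2 (o(f, v) = -¼*6 = -3/2)
h = 5 (h = 5 + ((-2 + 6)*(-1 + 1))/2 = 5 + (4*0)/2 = 5 + (½)*0 = 5 + 0 = 5)
K(m) = m²
w(G) = 71/2 (w(G) = 34 - 1*(-3/2) = 34 + 3/2 = 71/2)
w(K(h)) - 1*1564 = 71/2 - 1*1564 = 71/2 - 1564 = -3057/2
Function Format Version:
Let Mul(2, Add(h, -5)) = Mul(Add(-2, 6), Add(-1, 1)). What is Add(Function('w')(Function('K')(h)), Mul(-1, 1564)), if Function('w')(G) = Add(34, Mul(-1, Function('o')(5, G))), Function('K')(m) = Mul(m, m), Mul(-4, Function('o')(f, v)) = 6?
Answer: Rational(-3057, 2) ≈ -1528.5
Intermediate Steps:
Function('o')(f, v) = Rational(-3, 2) (Function('o')(f, v) = Mul(Rational(-1, 4), 6) = Rational(-3, 2))
h = 5 (h = Add(5, Mul(Rational(1, 2), Mul(Add(-2, 6), Add(-1, 1)))) = Add(5, Mul(Rational(1, 2), Mul(4, 0))) = Add(5, Mul(Rational(1, 2), 0)) = Add(5, 0) = 5)
Function('K')(m) = Pow(m, 2)
Function('w')(G) = Rational(71, 2) (Function('w')(G) = Add(34, Mul(-1, Rational(-3, 2))) = Add(34, Rational(3, 2)) = Rational(71, 2))
Add(Function('w')(Function('K')(h)), Mul(-1, 1564)) = Add(Rational(71, 2), Mul(-1, 1564)) = Add(Rational(71, 2), -1564) = Rational(-3057, 2)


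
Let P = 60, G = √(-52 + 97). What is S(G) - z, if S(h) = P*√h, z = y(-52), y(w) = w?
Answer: 52 + 60*√3*5^(¼) ≈ 207.40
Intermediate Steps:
z = -52
G = 3*√5 (G = √45 = 3*√5 ≈ 6.7082)
S(h) = 60*√h
S(G) - z = 60*√(3*√5) - 1*(-52) = 60*(√3*5^(¼)) + 52 = 60*√3*5^(¼) + 52 = 52 + 60*√3*5^(¼)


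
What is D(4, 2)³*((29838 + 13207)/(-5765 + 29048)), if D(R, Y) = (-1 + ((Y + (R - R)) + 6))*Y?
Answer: 118115480/23283 ≈ 5073.0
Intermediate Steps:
D(R, Y) = Y*(5 + Y) (D(R, Y) = (-1 + ((Y + 0) + 6))*Y = (-1 + (Y + 6))*Y = (-1 + (6 + Y))*Y = (5 + Y)*Y = Y*(5 + Y))
D(4, 2)³*((29838 + 13207)/(-5765 + 29048)) = (2*(5 + 2))³*((29838 + 13207)/(-5765 + 29048)) = (2*7)³*(43045/23283) = 14³*(43045*(1/23283)) = 2744*(43045/23283) = 118115480/23283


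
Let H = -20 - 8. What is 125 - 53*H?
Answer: 1609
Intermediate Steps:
H = -28
125 - 53*H = 125 - 53*(-28) = 125 + 1484 = 1609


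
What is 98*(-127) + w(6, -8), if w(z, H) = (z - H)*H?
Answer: -12558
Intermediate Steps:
w(z, H) = H*(z - H)
98*(-127) + w(6, -8) = 98*(-127) - 8*(6 - 1*(-8)) = -12446 - 8*(6 + 8) = -12446 - 8*14 = -12446 - 112 = -12558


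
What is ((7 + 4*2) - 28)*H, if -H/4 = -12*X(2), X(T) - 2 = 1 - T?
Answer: -624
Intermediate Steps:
X(T) = 3 - T (X(T) = 2 + (1 - T) = 3 - T)
H = 48 (H = -(-48)*(3 - 1*2) = -(-48)*(3 - 2) = -(-48) = -4*(-12) = 48)
((7 + 4*2) - 28)*H = ((7 + 4*2) - 28)*48 = ((7 + 8) - 28)*48 = (15 - 28)*48 = -13*48 = -624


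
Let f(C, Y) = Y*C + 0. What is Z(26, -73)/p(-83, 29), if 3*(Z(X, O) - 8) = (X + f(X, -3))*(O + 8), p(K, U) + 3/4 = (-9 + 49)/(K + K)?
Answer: -1130128/987 ≈ -1145.0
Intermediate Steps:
p(K, U) = -¾ + 20/K (p(K, U) = -¾ + (-9 + 49)/(K + K) = -¾ + 40/((2*K)) = -¾ + 40*(1/(2*K)) = -¾ + 20/K)
f(C, Y) = C*Y (f(C, Y) = C*Y + 0 = C*Y)
Z(X, O) = 8 - 2*X*(8 + O)/3 (Z(X, O) = 8 + ((X + X*(-3))*(O + 8))/3 = 8 + ((X - 3*X)*(8 + O))/3 = 8 + ((-2*X)*(8 + O))/3 = 8 + (-2*X*(8 + O))/3 = 8 - 2*X*(8 + O)/3)
Z(26, -73)/p(-83, 29) = (8 - 16/3*26 - ⅔*(-73)*26)/(-¾ + 20/(-83)) = (8 - 416/3 + 3796/3)/(-¾ + 20*(-1/83)) = 3404/(3*(-¾ - 20/83)) = 3404/(3*(-329/332)) = (3404/3)*(-332/329) = -1130128/987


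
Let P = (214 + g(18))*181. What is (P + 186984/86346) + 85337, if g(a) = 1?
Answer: 596047232/4797 ≈ 1.2425e+5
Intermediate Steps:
P = 38915 (P = (214 + 1)*181 = 215*181 = 38915)
(P + 186984/86346) + 85337 = (38915 + 186984/86346) + 85337 = (38915 + 186984*(1/86346)) + 85337 = (38915 + 10388/4797) + 85337 = 186685643/4797 + 85337 = 596047232/4797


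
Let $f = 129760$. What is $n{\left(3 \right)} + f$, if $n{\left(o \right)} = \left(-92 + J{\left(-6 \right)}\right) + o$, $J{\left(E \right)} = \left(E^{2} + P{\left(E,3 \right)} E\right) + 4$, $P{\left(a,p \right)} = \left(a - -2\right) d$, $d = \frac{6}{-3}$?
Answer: $129663$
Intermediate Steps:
$d = -2$ ($d = 6 \left(- \frac{1}{3}\right) = -2$)
$P{\left(a,p \right)} = -4 - 2 a$ ($P{\left(a,p \right)} = \left(a - -2\right) \left(-2\right) = \left(a + 2\right) \left(-2\right) = \left(2 + a\right) \left(-2\right) = -4 - 2 a$)
$J{\left(E \right)} = 4 + E^{2} + E \left(-4 - 2 E\right)$ ($J{\left(E \right)} = \left(E^{2} + \left(-4 - 2 E\right) E\right) + 4 = \left(E^{2} + E \left(-4 - 2 E\right)\right) + 4 = 4 + E^{2} + E \left(-4 - 2 E\right)$)
$n{\left(o \right)} = -100 + o$ ($n{\left(o \right)} = \left(-92 - 8\right) + o = -100 + o$)
$n{\left(3 \right)} + f = \left(-100 + 3\right) + 129760 = -97 + 129760 = 129663$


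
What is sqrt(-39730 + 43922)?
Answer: 4*sqrt(262) ≈ 64.746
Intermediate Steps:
sqrt(-39730 + 43922) = sqrt(4192) = 4*sqrt(262)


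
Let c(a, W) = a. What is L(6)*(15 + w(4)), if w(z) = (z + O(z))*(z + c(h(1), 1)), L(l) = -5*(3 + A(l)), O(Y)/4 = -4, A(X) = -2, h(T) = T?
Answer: 225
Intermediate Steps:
O(Y) = -16 (O(Y) = 4*(-4) = -16)
L(l) = -5 (L(l) = -5*(3 - 2) = -5*1 = -5)
w(z) = (1 + z)*(-16 + z) (w(z) = (z - 16)*(z + 1) = (-16 + z)*(1 + z) = (1 + z)*(-16 + z))
L(6)*(15 + w(4)) = -5*(15 + (-16 + 4² - 15*4)) = -5*(15 + (-16 + 16 - 60)) = -5*(15 - 60) = -5*(-45) = 225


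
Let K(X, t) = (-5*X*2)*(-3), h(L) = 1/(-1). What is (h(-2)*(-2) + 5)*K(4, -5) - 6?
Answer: 834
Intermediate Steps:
h(L) = -1 (h(L) = 1*(-1) = -1)
K(X, t) = 30*X (K(X, t) = -10*X*(-3) = 30*X)
(h(-2)*(-2) + 5)*K(4, -5) - 6 = (-1*(-2) + 5)*(30*4) - 6 = (2 + 5)*120 - 6 = 7*120 - 6 = 840 - 6 = 834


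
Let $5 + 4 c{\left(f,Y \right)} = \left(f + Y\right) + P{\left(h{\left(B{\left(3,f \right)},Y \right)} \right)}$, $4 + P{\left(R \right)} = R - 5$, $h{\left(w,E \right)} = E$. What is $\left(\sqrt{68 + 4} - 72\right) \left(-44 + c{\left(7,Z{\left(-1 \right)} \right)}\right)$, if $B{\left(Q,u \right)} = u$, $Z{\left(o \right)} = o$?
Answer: $3330 - \frac{555 \sqrt{2}}{2} \approx 2937.6$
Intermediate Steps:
$P{\left(R \right)} = -9 + R$ ($P{\left(R \right)} = -4 + \left(R - 5\right) = -4 + \left(-5 + R\right) = -9 + R$)
$c{\left(f,Y \right)} = - \frac{7}{2} + \frac{Y}{2} + \frac{f}{4}$ ($c{\left(f,Y \right)} = - \frac{5}{4} + \frac{\left(f + Y\right) + \left(-9 + Y\right)}{4} = - \frac{5}{4} + \frac{\left(Y + f\right) + \left(-9 + Y\right)}{4} = - \frac{5}{4} + \frac{-9 + f + 2 Y}{4} = - \frac{5}{4} + \left(- \frac{9}{4} + \frac{Y}{2} + \frac{f}{4}\right) = - \frac{7}{2} + \frac{Y}{2} + \frac{f}{4}$)
$\left(\sqrt{68 + 4} - 72\right) \left(-44 + c{\left(7,Z{\left(-1 \right)} \right)}\right) = \left(\sqrt{68 + 4} - 72\right) \left(-44 + \left(- \frac{7}{2} + \frac{1}{2} \left(-1\right) + \frac{1}{4} \cdot 7\right)\right) = \left(\sqrt{72} - 72\right) \left(-44 - \frac{9}{4}\right) = \left(6 \sqrt{2} - 72\right) \left(-44 - \frac{9}{4}\right) = \left(-72 + 6 \sqrt{2}\right) \left(- \frac{185}{4}\right) = 3330 - \frac{555 \sqrt{2}}{2}$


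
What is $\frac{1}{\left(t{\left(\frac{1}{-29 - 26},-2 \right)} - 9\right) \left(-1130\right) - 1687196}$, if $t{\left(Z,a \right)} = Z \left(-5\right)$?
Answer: $- \frac{11}{18448416} \approx -5.9626 \cdot 10^{-7}$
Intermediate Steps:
$t{\left(Z,a \right)} = - 5 Z$
$\frac{1}{\left(t{\left(\frac{1}{-29 - 26},-2 \right)} - 9\right) \left(-1130\right) - 1687196} = \frac{1}{\left(- \frac{5}{-29 - 26} - 9\right) \left(-1130\right) - 1687196} = \frac{1}{\left(- \frac{5}{-55} - 9\right) \left(-1130\right) - 1687196} = \frac{1}{\left(\left(-5\right) \left(- \frac{1}{55}\right) - 9\right) \left(-1130\right) - 1687196} = \frac{1}{\left(\frac{1}{11} - 9\right) \left(-1130\right) - 1687196} = \frac{1}{\left(- \frac{98}{11}\right) \left(-1130\right) - 1687196} = \frac{1}{\frac{110740}{11} - 1687196} = \frac{1}{- \frac{18448416}{11}} = - \frac{11}{18448416}$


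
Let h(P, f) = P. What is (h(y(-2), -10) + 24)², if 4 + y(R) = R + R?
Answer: 256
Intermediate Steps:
y(R) = -4 + 2*R (y(R) = -4 + (R + R) = -4 + 2*R)
(h(y(-2), -10) + 24)² = ((-4 + 2*(-2)) + 24)² = ((-4 - 4) + 24)² = (-8 + 24)² = 16² = 256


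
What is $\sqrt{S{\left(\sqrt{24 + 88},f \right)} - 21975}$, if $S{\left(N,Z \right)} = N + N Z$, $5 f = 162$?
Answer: $\frac{\sqrt{-549375 + 3340 \sqrt{7}}}{5} \approx 147.04 i$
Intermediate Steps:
$f = \frac{162}{5}$ ($f = \frac{1}{5} \cdot 162 = \frac{162}{5} \approx 32.4$)
$\sqrt{S{\left(\sqrt{24 + 88},f \right)} - 21975} = \sqrt{\sqrt{24 + 88} \left(1 + \frac{162}{5}\right) - 21975} = \sqrt{\sqrt{112} \cdot \frac{167}{5} - 21975} = \sqrt{4 \sqrt{7} \cdot \frac{167}{5} - 21975} = \sqrt{\frac{668 \sqrt{7}}{5} - 21975} = \sqrt{-21975 + \frac{668 \sqrt{7}}{5}}$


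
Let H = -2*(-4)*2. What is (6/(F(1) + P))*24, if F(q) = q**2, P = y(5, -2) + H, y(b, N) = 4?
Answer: 48/7 ≈ 6.8571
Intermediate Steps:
H = 16 (H = 8*2 = 16)
P = 20 (P = 4 + 16 = 20)
(6/(F(1) + P))*24 = (6/(1**2 + 20))*24 = (6/(1 + 20))*24 = (6/21)*24 = ((1/21)*6)*24 = (2/7)*24 = 48/7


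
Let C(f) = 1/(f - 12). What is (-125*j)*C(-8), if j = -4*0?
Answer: 0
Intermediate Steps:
C(f) = 1/(-12 + f)
j = 0
(-125*j)*C(-8) = (-125*0)/(-12 - 8) = 0/(-20) = 0*(-1/20) = 0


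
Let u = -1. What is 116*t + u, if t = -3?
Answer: -349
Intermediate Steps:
116*t + u = 116*(-3) - 1 = -348 - 1 = -349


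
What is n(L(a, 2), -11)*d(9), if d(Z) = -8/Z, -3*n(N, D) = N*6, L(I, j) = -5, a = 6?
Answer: -80/9 ≈ -8.8889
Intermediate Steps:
n(N, D) = -2*N (n(N, D) = -N*6/3 = -2*N)
n(L(a, 2), -11)*d(9) = (-2*(-5))*(-8/9) = 10*(-8*⅑) = 10*(-8/9) = -80/9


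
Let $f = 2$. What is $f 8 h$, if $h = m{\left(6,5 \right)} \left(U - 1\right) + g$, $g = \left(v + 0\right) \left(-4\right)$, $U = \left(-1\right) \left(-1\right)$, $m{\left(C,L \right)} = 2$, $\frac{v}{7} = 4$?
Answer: $-1792$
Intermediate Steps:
$v = 28$ ($v = 7 \cdot 4 = 28$)
$U = 1$
$g = -112$ ($g = \left(28 + 0\right) \left(-4\right) = 28 \left(-4\right) = -112$)
$h = -112$ ($h = 2 \left(1 - 1\right) - 112 = 2 \cdot 0 - 112 = 0 - 112 = -112$)
$f 8 h = 2 \cdot 8 \left(-112\right) = 16 \left(-112\right) = -1792$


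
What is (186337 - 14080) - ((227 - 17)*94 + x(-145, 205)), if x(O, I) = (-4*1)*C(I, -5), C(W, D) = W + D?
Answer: 153317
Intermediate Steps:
C(W, D) = D + W
x(O, I) = 20 - 4*I (x(O, I) = (-4*1)*(-5 + I) = -4*(-5 + I) = 20 - 4*I)
(186337 - 14080) - ((227 - 17)*94 + x(-145, 205)) = (186337 - 14080) - ((227 - 17)*94 + (20 - 4*205)) = 172257 - (210*94 + (20 - 820)) = 172257 - (19740 - 800) = 172257 - 1*18940 = 172257 - 18940 = 153317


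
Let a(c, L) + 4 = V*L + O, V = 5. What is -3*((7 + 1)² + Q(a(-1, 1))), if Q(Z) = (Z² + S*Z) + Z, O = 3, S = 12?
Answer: -396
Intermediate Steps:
a(c, L) = -1 + 5*L (a(c, L) = -4 + (5*L + 3) = -4 + (3 + 5*L) = -1 + 5*L)
Q(Z) = Z² + 13*Z (Q(Z) = (Z² + 12*Z) + Z = Z² + 13*Z)
-3*((7 + 1)² + Q(a(-1, 1))) = -3*((7 + 1)² + (-1 + 5*1)*(13 + (-1 + 5*1))) = -3*(8² + (-1 + 5)*(13 + (-1 + 5))) = -3*(64 + 4*(13 + 4)) = -3*(64 + 4*17) = -3*(64 + 68) = -3*132 = -396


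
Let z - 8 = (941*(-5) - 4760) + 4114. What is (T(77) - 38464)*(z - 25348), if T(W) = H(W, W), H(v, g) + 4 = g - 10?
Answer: 1178565091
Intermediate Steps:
H(v, g) = -14 + g (H(v, g) = -4 + (g - 10) = -4 + (-10 + g) = -14 + g)
T(W) = -14 + W
z = -5343 (z = 8 + ((941*(-5) - 4760) + 4114) = 8 + ((-4705 - 4760) + 4114) = 8 + (-9465 + 4114) = 8 - 5351 = -5343)
(T(77) - 38464)*(z - 25348) = ((-14 + 77) - 38464)*(-5343 - 25348) = (63 - 38464)*(-30691) = -38401*(-30691) = 1178565091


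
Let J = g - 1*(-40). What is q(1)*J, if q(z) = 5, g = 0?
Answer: 200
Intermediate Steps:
J = 40 (J = 0 - 1*(-40) = 0 + 40 = 40)
q(1)*J = 5*40 = 200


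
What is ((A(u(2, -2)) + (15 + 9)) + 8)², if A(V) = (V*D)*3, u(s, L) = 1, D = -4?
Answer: 400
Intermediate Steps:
A(V) = -12*V (A(V) = (V*(-4))*3 = -4*V*3 = -12*V)
((A(u(2, -2)) + (15 + 9)) + 8)² = ((-12*1 + (15 + 9)) + 8)² = ((-12 + 24) + 8)² = (12 + 8)² = 20² = 400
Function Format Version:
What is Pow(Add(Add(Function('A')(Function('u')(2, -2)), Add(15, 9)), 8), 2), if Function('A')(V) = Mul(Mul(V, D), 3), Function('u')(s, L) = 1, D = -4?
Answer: 400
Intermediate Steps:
Function('A')(V) = Mul(-12, V) (Function('A')(V) = Mul(Mul(V, -4), 3) = Mul(Mul(-4, V), 3) = Mul(-12, V))
Pow(Add(Add(Function('A')(Function('u')(2, -2)), Add(15, 9)), 8), 2) = Pow(Add(Add(Mul(-12, 1), Add(15, 9)), 8), 2) = Pow(Add(Add(-12, 24), 8), 2) = Pow(Add(12, 8), 2) = Pow(20, 2) = 400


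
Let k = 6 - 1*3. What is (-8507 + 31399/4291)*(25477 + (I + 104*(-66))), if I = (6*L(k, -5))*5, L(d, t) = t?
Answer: -673385083894/4291 ≈ -1.5693e+8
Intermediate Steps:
k = 3 (k = 6 - 3 = 3)
I = -150 (I = (6*(-5))*5 = -30*5 = -150)
(-8507 + 31399/4291)*(25477 + (I + 104*(-66))) = (-8507 + 31399/4291)*(25477 + (-150 + 104*(-66))) = (-8507 + 31399*(1/4291))*(25477 + (-150 - 6864)) = (-8507 + 31399/4291)*(25477 - 7014) = -36472138/4291*18463 = -673385083894/4291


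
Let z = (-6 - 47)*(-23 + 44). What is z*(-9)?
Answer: 10017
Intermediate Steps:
z = -1113 (z = -53*21 = -1113)
z*(-9) = -1113*(-9) = 10017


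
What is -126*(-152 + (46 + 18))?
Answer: 11088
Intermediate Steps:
-126*(-152 + (46 + 18)) = -126*(-152 + 64) = -126*(-88) = 11088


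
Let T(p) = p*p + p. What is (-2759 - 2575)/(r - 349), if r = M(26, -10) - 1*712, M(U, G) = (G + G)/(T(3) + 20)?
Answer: 14224/2831 ≈ 5.0244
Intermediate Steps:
T(p) = p + p**2 (T(p) = p**2 + p = p + p**2)
M(U, G) = G/16 (M(U, G) = (G + G)/(3*(1 + 3) + 20) = (2*G)/(3*4 + 20) = (2*G)/(12 + 20) = (2*G)/32 = (2*G)*(1/32) = G/16)
r = -5701/8 (r = (1/16)*(-10) - 1*712 = -5/8 - 712 = -5701/8 ≈ -712.63)
(-2759 - 2575)/(r - 349) = (-2759 - 2575)/(-5701/8 - 349) = -5334/(-8493/8) = -5334*(-8/8493) = 14224/2831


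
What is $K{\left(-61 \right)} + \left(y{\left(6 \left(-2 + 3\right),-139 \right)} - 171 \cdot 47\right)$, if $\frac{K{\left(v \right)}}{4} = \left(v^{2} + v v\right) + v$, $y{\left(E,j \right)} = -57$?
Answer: $21430$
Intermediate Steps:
$K{\left(v \right)} = 4 v + 8 v^{2}$ ($K{\left(v \right)} = 4 \left(\left(v^{2} + v v\right) + v\right) = 4 \left(\left(v^{2} + v^{2}\right) + v\right) = 4 \left(2 v^{2} + v\right) = 4 \left(v + 2 v^{2}\right) = 4 v + 8 v^{2}$)
$K{\left(-61 \right)} + \left(y{\left(6 \left(-2 + 3\right),-139 \right)} - 171 \cdot 47\right) = 4 \left(-61\right) \left(1 + 2 \left(-61\right)\right) - \left(57 + 171 \cdot 47\right) = 4 \left(-61\right) \left(1 - 122\right) - 8094 = 4 \left(-61\right) \left(-121\right) - 8094 = 29524 - 8094 = 21430$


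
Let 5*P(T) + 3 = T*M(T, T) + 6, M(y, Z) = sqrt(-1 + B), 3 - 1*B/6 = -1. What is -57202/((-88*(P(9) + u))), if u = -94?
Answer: -66783335/9513944 - 1287045*sqrt(23)/9513944 ≈ -7.6683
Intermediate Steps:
B = 24 (B = 18 - 6*(-1) = 18 + 6 = 24)
M(y, Z) = sqrt(23) (M(y, Z) = sqrt(-1 + 24) = sqrt(23))
P(T) = 3/5 + T*sqrt(23)/5 (P(T) = -3/5 + (T*sqrt(23) + 6)/5 = -3/5 + (6 + T*sqrt(23))/5 = -3/5 + (6/5 + T*sqrt(23)/5) = 3/5 + T*sqrt(23)/5)
-57202/((-88*(P(9) + u))) = -57202/((-88*((3/5 + (1/5)*9*sqrt(23)) - 94))) = -57202/((-88*((3/5 + 9*sqrt(23)/5) - 94))) = -57202/((-88*(-467/5 + 9*sqrt(23)/5))) = -57202/(41096/5 - 792*sqrt(23)/5)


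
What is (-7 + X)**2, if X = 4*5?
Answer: 169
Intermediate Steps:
X = 20
(-7 + X)**2 = (-7 + 20)**2 = 13**2 = 169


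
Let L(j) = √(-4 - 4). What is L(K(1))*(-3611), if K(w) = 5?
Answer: -7222*I*√2 ≈ -10213.0*I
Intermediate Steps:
L(j) = 2*I*√2 (L(j) = √(-8) = 2*I*√2)
L(K(1))*(-3611) = (2*I*√2)*(-3611) = -7222*I*√2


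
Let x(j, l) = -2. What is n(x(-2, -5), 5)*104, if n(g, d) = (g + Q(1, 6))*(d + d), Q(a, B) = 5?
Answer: 3120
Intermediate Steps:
n(g, d) = 2*d*(5 + g) (n(g, d) = (g + 5)*(d + d) = (5 + g)*(2*d) = 2*d*(5 + g))
n(x(-2, -5), 5)*104 = (2*5*(5 - 2))*104 = (2*5*3)*104 = 30*104 = 3120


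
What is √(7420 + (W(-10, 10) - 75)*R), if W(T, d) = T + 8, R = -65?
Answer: 5*√497 ≈ 111.47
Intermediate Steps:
W(T, d) = 8 + T
√(7420 + (W(-10, 10) - 75)*R) = √(7420 + ((8 - 10) - 75)*(-65)) = √(7420 + (-2 - 75)*(-65)) = √(7420 - 77*(-65)) = √(7420 + 5005) = √12425 = 5*√497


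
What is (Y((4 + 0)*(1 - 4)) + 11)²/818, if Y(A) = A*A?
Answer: 24025/818 ≈ 29.370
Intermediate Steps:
Y(A) = A²
(Y((4 + 0)*(1 - 4)) + 11)²/818 = (((4 + 0)*(1 - 4))² + 11)²/818 = ((4*(-3))² + 11)²*(1/818) = ((-12)² + 11)²*(1/818) = (144 + 11)²*(1/818) = 155²*(1/818) = 24025*(1/818) = 24025/818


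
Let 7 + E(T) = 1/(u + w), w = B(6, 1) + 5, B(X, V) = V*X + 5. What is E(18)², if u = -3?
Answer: 8100/169 ≈ 47.929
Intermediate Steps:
B(X, V) = 5 + V*X
w = 16 (w = (5 + 1*6) + 5 = (5 + 6) + 5 = 11 + 5 = 16)
E(T) = -90/13 (E(T) = -7 + 1/(-3 + 16) = -7 + 1/13 = -90/13)
E(18)² = (-90/13)² = 8100/169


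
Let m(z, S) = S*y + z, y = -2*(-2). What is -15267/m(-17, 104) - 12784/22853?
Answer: -16857027/434207 ≈ -38.823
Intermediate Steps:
y = 4
m(z, S) = z + 4*S (m(z, S) = S*4 + z = 4*S + z = z + 4*S)
-15267/m(-17, 104) - 12784/22853 = -15267/(-17 + 4*104) - 12784/22853 = -15267/(-17 + 416) - 12784*1/22853 = -15267/399 - 12784/22853 = -15267*1/399 - 12784/22853 = -727/19 - 12784/22853 = -16857027/434207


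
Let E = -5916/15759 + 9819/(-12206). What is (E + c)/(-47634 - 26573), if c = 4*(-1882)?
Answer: 28397461279/279883128378 ≈ 0.10146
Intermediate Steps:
c = -7528
E = -4449967/3771654 (E = -5916*1/15759 + 9819*(-1/12206) = -116/309 - 9819/12206 = -4449967/3771654 ≈ -1.1798)
(E + c)/(-47634 - 26573) = (-4449967/3771654 - 7528)/(-47634 - 26573) = -28397461279/3771654/(-74207) = -28397461279/3771654*(-1/74207) = 28397461279/279883128378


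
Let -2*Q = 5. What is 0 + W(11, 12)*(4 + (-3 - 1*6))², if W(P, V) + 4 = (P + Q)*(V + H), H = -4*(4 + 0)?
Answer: -950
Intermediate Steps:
H = -16 (H = -4*4 = -16)
Q = -5/2 (Q = -½*5 = -5/2 ≈ -2.5000)
W(P, V) = -4 + (-16 + V)*(-5/2 + P) (W(P, V) = -4 + (P - 5/2)*(V - 16) = -4 + (-5/2 + P)*(-16 + V) = -4 + (-16 + V)*(-5/2 + P))
0 + W(11, 12)*(4 + (-3 - 1*6))² = 0 + (36 - 16*11 - 5/2*12 + 11*12)*(4 + (-3 - 1*6))² = 0 + (36 - 176 - 30 + 132)*(4 + (-3 - 6))² = 0 - 38*(4 - 9)² = 0 - 38*(-5)² = 0 - 38*25 = 0 - 950 = -950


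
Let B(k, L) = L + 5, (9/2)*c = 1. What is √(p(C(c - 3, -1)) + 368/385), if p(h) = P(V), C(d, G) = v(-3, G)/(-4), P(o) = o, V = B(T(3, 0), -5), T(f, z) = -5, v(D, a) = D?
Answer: 4*√8855/385 ≈ 0.97767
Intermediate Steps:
c = 2/9 (c = (2/9)*1 = 2/9 ≈ 0.22222)
B(k, L) = 5 + L
V = 0 (V = 5 - 5 = 0)
C(d, G) = ¾ (C(d, G) = -3/(-4) = -3*(-¼) = ¾)
p(h) = 0
√(p(C(c - 3, -1)) + 368/385) = √(0 + 368/385) = √(368/385) = 4*√8855/385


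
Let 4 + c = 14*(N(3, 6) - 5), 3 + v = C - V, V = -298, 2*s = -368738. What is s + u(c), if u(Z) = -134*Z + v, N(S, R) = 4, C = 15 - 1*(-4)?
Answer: -181643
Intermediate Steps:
s = -184369 (s = (½)*(-368738) = -184369)
C = 19 (C = 15 + 4 = 19)
v = 314 (v = -3 + (19 - 1*(-298)) = -3 + (19 + 298) = -3 + 317 = 314)
c = -18 (c = -4 + 14*(4 - 5) = -4 + 14*(-1) = -4 - 14 = -18)
u(Z) = 314 - 134*Z (u(Z) = -134*Z + 314 = 314 - 134*Z)
s + u(c) = -184369 + (314 - 134*(-18)) = -184369 + (314 + 2412) = -184369 + 2726 = -181643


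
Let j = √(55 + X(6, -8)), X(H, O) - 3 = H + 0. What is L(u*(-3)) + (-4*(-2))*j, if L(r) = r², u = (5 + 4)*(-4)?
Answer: 11728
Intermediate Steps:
X(H, O) = 3 + H (X(H, O) = 3 + (H + 0) = 3 + H)
u = -36 (u = 9*(-4) = -36)
j = 8 (j = √(55 + (3 + 6)) = √(55 + 9) = √64 = 8)
L(u*(-3)) + (-4*(-2))*j = (-36*(-3))² - 4*(-2)*8 = 108² + 8*8 = 11664 + 64 = 11728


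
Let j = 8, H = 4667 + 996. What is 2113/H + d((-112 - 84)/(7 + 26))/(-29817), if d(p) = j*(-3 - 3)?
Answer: 21091715/56284557 ≈ 0.37473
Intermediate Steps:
H = 5663
d(p) = -48 (d(p) = 8*(-3 - 3) = 8*(-6) = -48)
2113/H + d((-112 - 84)/(7 + 26))/(-29817) = 2113/5663 - 48/(-29817) = 2113*(1/5663) - 48*(-1/29817) = 2113/5663 + 16/9939 = 21091715/56284557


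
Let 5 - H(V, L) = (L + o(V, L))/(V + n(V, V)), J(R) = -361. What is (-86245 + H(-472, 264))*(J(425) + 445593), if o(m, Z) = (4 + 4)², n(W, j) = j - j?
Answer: -2265393398608/59 ≈ -3.8396e+10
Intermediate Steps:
n(W, j) = 0
o(m, Z) = 64 (o(m, Z) = 8² = 64)
H(V, L) = 5 - (64 + L)/V (H(V, L) = 5 - (L + 64)/(V + 0) = 5 - (64 + L)/V)
(-86245 + H(-472, 264))*(J(425) + 445593) = (-86245 + (-64 - 1*264 + 5*(-472))/(-472))*(-361 + 445593) = (-86245 - (-64 - 264 - 2360)/472)*445232 = (-86245 - 1/472*(-2688))*445232 = (-86245 + 336/59)*445232 = -5088119/59*445232 = -2265393398608/59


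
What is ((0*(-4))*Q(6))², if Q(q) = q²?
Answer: 0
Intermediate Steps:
((0*(-4))*Q(6))² = ((0*(-4))*6²)² = (0*36)² = 0² = 0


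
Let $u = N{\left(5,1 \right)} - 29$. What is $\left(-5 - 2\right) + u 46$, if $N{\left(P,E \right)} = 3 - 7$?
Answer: $-1525$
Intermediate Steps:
$N{\left(P,E \right)} = -4$ ($N{\left(P,E \right)} = 3 - 7 = -4$)
$u = -33$ ($u = -4 - 29 = -33$)
$\left(-5 - 2\right) + u 46 = \left(-5 - 2\right) - 1518 = -7 - 1518 = -1525$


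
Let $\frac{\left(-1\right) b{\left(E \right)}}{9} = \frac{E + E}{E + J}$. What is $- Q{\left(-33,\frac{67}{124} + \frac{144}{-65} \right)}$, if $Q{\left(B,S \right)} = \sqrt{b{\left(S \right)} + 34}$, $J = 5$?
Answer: $- \frac{2 \sqrt{859193806}}{8933} \approx -6.5626$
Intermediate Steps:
$b{\left(E \right)} = - \frac{18 E}{5 + E}$ ($b{\left(E \right)} = - 9 \frac{E + E}{E + 5} = - 9 \frac{2 E}{5 + E} = - \frac{18 E}{5 + E}$)
$Q{\left(B,S \right)} = \sqrt{34 - \frac{18 S}{5 + S}}$ ($Q{\left(B,S \right)} = \sqrt{- \frac{18 S}{5 + S} + 34} = \sqrt{34 - \frac{18 S}{5 + S}}$)
$- Q{\left(-33,\frac{67}{124} + \frac{144}{-65} \right)} = - \sqrt{2} \sqrt{\frac{85 + 8 \left(\frac{67}{124} + \frac{144}{-65}\right)}{5 + \left(\frac{67}{124} + \frac{144}{-65}\right)}} = - \sqrt{2} \sqrt{\frac{85 + 8 \left(67 \cdot \frac{1}{124} + 144 \left(- \frac{1}{65}\right)\right)}{5 + \left(67 \cdot \frac{1}{124} + 144 \left(- \frac{1}{65}\right)\right)}} = - \sqrt{2} \sqrt{\frac{85 + 8 \left(\frac{67}{124} - \frac{144}{65}\right)}{5 + \left(\frac{67}{124} - \frac{144}{65}\right)}} = - \sqrt{2} \sqrt{\frac{85 + 8 \left(- \frac{13501}{8060}\right)}{5 - \frac{13501}{8060}}} = - \sqrt{2} \sqrt{\frac{85 - \frac{27002}{2015}}{\frac{26799}{8060}}} = - \sqrt{2} \sqrt{\frac{8060}{26799} \cdot \frac{144273}{2015}} = - \sqrt{2} \sqrt{\frac{192364}{8933}} = - \sqrt{2} \frac{2 \sqrt{429596903}}{8933} = - \frac{2 \sqrt{859193806}}{8933}$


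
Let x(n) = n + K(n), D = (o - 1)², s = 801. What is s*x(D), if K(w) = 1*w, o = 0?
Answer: 1602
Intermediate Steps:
K(w) = w
D = 1 (D = (0 - 1)² = (-1)² = 1)
x(n) = 2*n (x(n) = n + n = 2*n)
s*x(D) = 801*(2*1) = 801*2 = 1602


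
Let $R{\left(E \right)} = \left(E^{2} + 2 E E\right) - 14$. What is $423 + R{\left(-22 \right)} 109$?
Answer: $157165$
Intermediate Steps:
$R{\left(E \right)} = -14 + 3 E^{2}$ ($R{\left(E \right)} = \left(E^{2} + 2 E^{2}\right) - 14 = 3 E^{2} - 14 = -14 + 3 E^{2}$)
$423 + R{\left(-22 \right)} 109 = 423 + \left(-14 + 3 \left(-22\right)^{2}\right) 109 = 423 + \left(-14 + 3 \cdot 484\right) 109 = 423 + \left(-14 + 1452\right) 109 = 423 + 1438 \cdot 109 = 423 + 156742 = 157165$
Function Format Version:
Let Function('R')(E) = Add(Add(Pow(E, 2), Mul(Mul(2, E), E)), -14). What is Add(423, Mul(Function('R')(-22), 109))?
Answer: 157165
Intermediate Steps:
Function('R')(E) = Add(-14, Mul(3, Pow(E, 2))) (Function('R')(E) = Add(Add(Pow(E, 2), Mul(2, Pow(E, 2))), -14) = Add(Mul(3, Pow(E, 2)), -14) = Add(-14, Mul(3, Pow(E, 2))))
Add(423, Mul(Function('R')(-22), 109)) = Add(423, Mul(Add(-14, Mul(3, Pow(-22, 2))), 109)) = Add(423, Mul(Add(-14, Mul(3, 484)), 109)) = Add(423, Mul(Add(-14, 1452), 109)) = Add(423, Mul(1438, 109)) = Add(423, 156742) = 157165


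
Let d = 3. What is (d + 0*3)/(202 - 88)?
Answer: 1/38 ≈ 0.026316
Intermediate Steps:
(d + 0*3)/(202 - 88) = (3 + 0*3)/(202 - 88) = (3 + 0)/114 = 3*(1/114) = 1/38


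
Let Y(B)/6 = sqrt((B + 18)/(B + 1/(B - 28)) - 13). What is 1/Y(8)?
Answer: -I*sqrt(245973)/9282 ≈ -0.053432*I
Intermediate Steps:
Y(B) = 6*sqrt(-13 + (18 + B)/(B + 1/(-28 + B))) (Y(B) = 6*sqrt((B + 18)/(B + 1/(B - 28)) - 13) = 6*sqrt((18 + B)/(B + 1/(-28 + B)) - 13) = 6*sqrt(-13 + (18 + B)/(B + 1/(-28 + B))))
1/Y(8) = 1/(6*sqrt((-517 + 18*8 - 12*8*(-28 + 8))/(1 + 8*(-28 + 8)))) = 1/(6*sqrt((-517 + 144 - 12*8*(-20))/(1 + 8*(-20)))) = 1/(6*sqrt((-517 + 144 + 1920)/(1 - 160))) = 1/(6*sqrt(1547/(-159))) = 1/(6*sqrt(-1/159*1547)) = 1/(6*sqrt(-1547/159)) = 1/(6*(I*sqrt(245973)/159)) = 1/(2*I*sqrt(245973)/53) = -I*sqrt(245973)/9282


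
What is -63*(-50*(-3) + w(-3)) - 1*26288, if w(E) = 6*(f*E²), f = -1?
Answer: -32336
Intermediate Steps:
w(E) = -6*E² (w(E) = 6*(-E²) = -6*E²)
-63*(-50*(-3) + w(-3)) - 1*26288 = -63*(-50*(-3) - 6*(-3)²) - 1*26288 = -63*(150 - 6*9) - 26288 = -63*(150 - 54) - 26288 = -63*96 - 26288 = -6048 - 26288 = -32336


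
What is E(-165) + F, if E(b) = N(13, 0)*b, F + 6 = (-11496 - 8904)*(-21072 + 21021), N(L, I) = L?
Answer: 1038249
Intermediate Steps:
F = 1040394 (F = -6 + (-11496 - 8904)*(-21072 + 21021) = -6 - 20400*(-51) = -6 + 1040400 = 1040394)
E(b) = 13*b
E(-165) + F = 13*(-165) + 1040394 = -2145 + 1040394 = 1038249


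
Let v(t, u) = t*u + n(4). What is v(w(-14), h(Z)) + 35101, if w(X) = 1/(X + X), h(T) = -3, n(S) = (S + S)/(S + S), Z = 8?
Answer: 982859/28 ≈ 35102.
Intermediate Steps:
n(S) = 1 (n(S) = (2*S)/((2*S)) = (2*S)*(1/(2*S)) = 1)
w(X) = 1/(2*X)
v(t, u) = 1 + t*u (v(t, u) = t*u + 1 = 1 + t*u)
v(w(-14), h(Z)) + 35101 = (1 + ((1/2)/(-14))*(-3)) + 35101 = (1 + ((1/2)*(-1/14))*(-3)) + 35101 = (1 - 1/28*(-3)) + 35101 = (1 + 3/28) + 35101 = 31/28 + 35101 = 982859/28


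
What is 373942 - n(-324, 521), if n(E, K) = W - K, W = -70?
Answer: 374533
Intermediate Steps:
n(E, K) = -70 - K
373942 - n(-324, 521) = 373942 - (-70 - 1*521) = 373942 - (-70 - 521) = 373942 - 1*(-591) = 373942 + 591 = 374533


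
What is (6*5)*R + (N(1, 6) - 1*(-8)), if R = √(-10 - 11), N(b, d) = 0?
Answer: 8 + 30*I*√21 ≈ 8.0 + 137.48*I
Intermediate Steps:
R = I*√21 (R = √(-21) = I*√21 ≈ 4.5826*I)
(6*5)*R + (N(1, 6) - 1*(-8)) = (6*5)*(I*√21) + (0 - 1*(-8)) = 30*(I*√21) + (0 + 8) = 30*I*√21 + 8 = 8 + 30*I*√21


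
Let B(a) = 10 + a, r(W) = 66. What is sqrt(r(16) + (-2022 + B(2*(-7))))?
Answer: 14*I*sqrt(10) ≈ 44.272*I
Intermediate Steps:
sqrt(r(16) + (-2022 + B(2*(-7)))) = sqrt(66 + (-2022 + (10 + 2*(-7)))) = sqrt(66 + (-2022 + (10 - 14))) = sqrt(66 + (-2022 - 4)) = sqrt(66 - 2026) = sqrt(-1960) = 14*I*sqrt(10)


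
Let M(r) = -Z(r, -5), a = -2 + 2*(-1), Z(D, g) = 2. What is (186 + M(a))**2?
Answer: 33856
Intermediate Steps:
a = -4 (a = -2 - 2 = -4)
M(r) = -2 (M(r) = -1*2 = -2)
(186 + M(a))**2 = (186 - 2)**2 = 184**2 = 33856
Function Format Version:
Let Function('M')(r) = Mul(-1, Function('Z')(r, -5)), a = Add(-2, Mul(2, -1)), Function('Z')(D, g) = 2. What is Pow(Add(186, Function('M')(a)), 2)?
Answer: 33856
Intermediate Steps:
a = -4 (a = Add(-2, -2) = -4)
Function('M')(r) = -2 (Function('M')(r) = Mul(-1, 2) = -2)
Pow(Add(186, Function('M')(a)), 2) = Pow(Add(186, -2), 2) = Pow(184, 2) = 33856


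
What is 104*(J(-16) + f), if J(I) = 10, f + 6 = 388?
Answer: 40768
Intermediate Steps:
f = 382 (f = -6 + 388 = 382)
104*(J(-16) + f) = 104*(10 + 382) = 104*392 = 40768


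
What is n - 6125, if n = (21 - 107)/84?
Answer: -257293/42 ≈ -6126.0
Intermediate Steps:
n = -43/42 (n = -86*1/84 = -43/42 ≈ -1.0238)
n - 6125 = -43/42 - 6125 = -257293/42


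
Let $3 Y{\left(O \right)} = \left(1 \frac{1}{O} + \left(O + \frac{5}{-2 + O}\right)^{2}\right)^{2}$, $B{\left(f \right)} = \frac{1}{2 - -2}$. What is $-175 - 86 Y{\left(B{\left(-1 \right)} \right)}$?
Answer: $- \frac{3242564875}{921984} \approx -3516.9$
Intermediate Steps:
$B{\left(f \right)} = \frac{1}{4}$ ($B{\left(f \right)} = \frac{1}{2 + 2} = \frac{1}{4}$)
$Y{\left(O \right)} = \frac{\left(\frac{1}{O} + \left(O + \frac{5}{-2 + O}\right)^{2}\right)^{2}}{3}$ ($Y{\left(O \right)} = \frac{\left(1 \frac{1}{O} + \left(O + \frac{5}{-2 + O}\right)^{2}\right)^{2}}{3} = \frac{\left(\frac{1}{O} + \left(O + \frac{5}{-2 + O}\right)^{2}\right)^{2}}{3}$)
$-175 - 86 Y{\left(B{\left(-1 \right)} \right)} = -175 - 86 \frac{\frac{1}{(\frac{1}{4})^{2}} \left(\left(-2 + \frac{1}{4}\right)^{2} + \frac{\left(5 + \left(\frac{1}{4}\right)^{2} - \frac{1}{2}\right)^{2}}{4}\right)^{2}}{3 \left(-2 + \frac{1}{4}\right)^{4}} = -175 - 86 \cdot \frac{1}{3} \cdot 16 \frac{1}{\frac{2401}{256}} \left(\left(- \frac{7}{4}\right)^{2} + \frac{\left(5 + \frac{1}{16} - \frac{1}{2}\right)^{2}}{4}\right)^{2} = -175 - 86 \cdot \frac{1}{3} \cdot 16 \cdot \frac{256}{2401} \left(\frac{49}{16} + \frac{\left(\frac{73}{16}\right)^{2}}{4}\right)^{2} = -175 - 86 \cdot \frac{1}{3} \cdot 16 \cdot \frac{256}{2401} \left(\frac{49}{16} + \frac{1}{4} \cdot \frac{5329}{256}\right)^{2} = -175 - 86 \cdot \frac{1}{3} \cdot 16 \cdot \frac{256}{2401} \left(\frac{49}{16} + \frac{5329}{1024}\right)^{2} = -175 - 86 \cdot \frac{1}{3} \cdot 16 \cdot \frac{256}{2401} \left(\frac{8465}{1024}\right)^{2} = -175 - 86 \cdot \frac{1}{3} \cdot 16 \cdot \frac{256}{2401} \cdot \frac{71656225}{1048576} = -175 - \frac{3081217675}{921984} = - \frac{3242564875}{921984}$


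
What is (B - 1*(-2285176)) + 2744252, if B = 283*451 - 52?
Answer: 5157009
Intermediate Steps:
B = 127581 (B = 127633 - 52 = 127581)
(B - 1*(-2285176)) + 2744252 = (127581 - 1*(-2285176)) + 2744252 = (127581 + 2285176) + 2744252 = 2412757 + 2744252 = 5157009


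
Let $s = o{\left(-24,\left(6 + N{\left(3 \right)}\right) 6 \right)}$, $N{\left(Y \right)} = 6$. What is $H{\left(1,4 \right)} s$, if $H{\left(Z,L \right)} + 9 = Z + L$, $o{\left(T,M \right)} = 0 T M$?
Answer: $0$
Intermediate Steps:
$o{\left(T,M \right)} = 0$ ($o{\left(T,M \right)} = 0 M = 0$)
$H{\left(Z,L \right)} = -9 + L + Z$ ($H{\left(Z,L \right)} = -9 + \left(Z + L\right) = -9 + \left(L + Z\right) = -9 + L + Z$)
$s = 0$
$H{\left(1,4 \right)} s = \left(-9 + 4 + 1\right) 0 = \left(-4\right) 0 = 0$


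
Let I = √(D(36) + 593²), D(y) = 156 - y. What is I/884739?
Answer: √351769/884739 ≈ 0.00067037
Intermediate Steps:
I = √351769 (I = √((156 - 1*36) + 593²) = √((156 - 36) + 351649) = √(120 + 351649) = √351769 ≈ 593.10)
I/884739 = √351769/884739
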